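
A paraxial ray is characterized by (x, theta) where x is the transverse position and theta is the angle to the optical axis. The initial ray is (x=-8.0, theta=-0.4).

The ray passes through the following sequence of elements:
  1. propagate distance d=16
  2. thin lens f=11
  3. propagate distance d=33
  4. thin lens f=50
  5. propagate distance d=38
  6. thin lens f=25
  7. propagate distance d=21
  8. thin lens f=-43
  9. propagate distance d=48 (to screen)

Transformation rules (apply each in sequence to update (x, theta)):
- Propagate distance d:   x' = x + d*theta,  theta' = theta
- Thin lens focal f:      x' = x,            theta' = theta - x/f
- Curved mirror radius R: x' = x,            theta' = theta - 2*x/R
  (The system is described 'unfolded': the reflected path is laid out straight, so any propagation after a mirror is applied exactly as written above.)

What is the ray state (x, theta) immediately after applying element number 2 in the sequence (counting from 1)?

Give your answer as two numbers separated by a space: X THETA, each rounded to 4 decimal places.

Answer: -14.4000 0.9091

Derivation:
Initial: x=-8.0000 theta=-0.4000
After 1 (propagate distance d=16): x=-14.4000 theta=-0.4000
After 2 (thin lens f=11): x=-14.4000 theta=10/11 (≈0.9091)
Rounded to 4 decimal places: x = -14.4000, theta = 0.9091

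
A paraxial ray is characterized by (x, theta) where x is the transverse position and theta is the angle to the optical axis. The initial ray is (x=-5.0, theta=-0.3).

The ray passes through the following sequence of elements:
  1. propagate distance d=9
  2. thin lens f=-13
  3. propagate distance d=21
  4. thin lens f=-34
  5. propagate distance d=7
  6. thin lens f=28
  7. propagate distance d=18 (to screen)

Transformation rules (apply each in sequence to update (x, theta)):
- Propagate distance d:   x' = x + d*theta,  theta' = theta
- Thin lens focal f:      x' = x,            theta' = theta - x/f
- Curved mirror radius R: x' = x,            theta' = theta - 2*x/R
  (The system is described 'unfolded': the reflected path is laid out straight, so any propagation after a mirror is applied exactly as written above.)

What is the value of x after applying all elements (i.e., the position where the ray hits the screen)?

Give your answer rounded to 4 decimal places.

Answer: -43.6755

Derivation:
Initial: x=-5.0000 theta=-0.3000
After 1 (propagate distance d=9): x=-7.7000 theta=-0.3000
After 2 (thin lens f=-13): x=-7.7000 theta=-58/65 (≈-0.8923)
After 3 (propagate distance d=21): x=-3437/130 (≈-26.4385) theta=-58/65 (≈-0.8923)
After 4 (thin lens f=-34): x=-3437/130 (≈-26.4385) theta=-7381/4420 (≈-1.6699)
After 5 (propagate distance d=7): x=-33705/884 (≈-38.1278) theta=-7381/4420 (≈-1.6699)
After 6 (thin lens f=28): x=-33705/884 (≈-38.1278) theta=-5449/17680 (≈-0.3082)
After 7 (propagate distance d=18 (to screen)): x=-386091/8840 (≈-43.6755) theta=-5449/17680 (≈-0.3082)
Rounded to 4 decimal places: x = -43.6755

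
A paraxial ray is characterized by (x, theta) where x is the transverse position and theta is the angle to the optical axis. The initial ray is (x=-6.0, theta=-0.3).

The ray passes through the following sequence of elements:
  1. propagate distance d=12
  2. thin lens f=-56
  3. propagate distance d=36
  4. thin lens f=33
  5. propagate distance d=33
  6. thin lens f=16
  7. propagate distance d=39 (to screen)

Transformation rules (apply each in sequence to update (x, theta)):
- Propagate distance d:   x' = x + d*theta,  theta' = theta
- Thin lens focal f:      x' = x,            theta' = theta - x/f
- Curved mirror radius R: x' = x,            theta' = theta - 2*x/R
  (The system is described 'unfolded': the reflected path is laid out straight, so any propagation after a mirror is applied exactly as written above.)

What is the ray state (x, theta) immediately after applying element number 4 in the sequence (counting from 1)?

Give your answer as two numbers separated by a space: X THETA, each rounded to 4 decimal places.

Initial: x=-6.0000 theta=-0.3000
After 1 (propagate distance d=12): x=-9.6000 theta=-0.3000
After 2 (thin lens f=-56): x=-9.6000 theta=-33/70 (≈-0.4714)
After 3 (propagate distance d=36): x=-186/7 (≈-26.5714) theta=-33/70 (≈-0.4714)
After 4 (thin lens f=33): x=-186/7 (≈-26.5714) theta=257/770 (≈0.3338)
Rounded to 4 decimal places: x = -26.5714, theta = 0.3338

Answer: -26.5714 0.3338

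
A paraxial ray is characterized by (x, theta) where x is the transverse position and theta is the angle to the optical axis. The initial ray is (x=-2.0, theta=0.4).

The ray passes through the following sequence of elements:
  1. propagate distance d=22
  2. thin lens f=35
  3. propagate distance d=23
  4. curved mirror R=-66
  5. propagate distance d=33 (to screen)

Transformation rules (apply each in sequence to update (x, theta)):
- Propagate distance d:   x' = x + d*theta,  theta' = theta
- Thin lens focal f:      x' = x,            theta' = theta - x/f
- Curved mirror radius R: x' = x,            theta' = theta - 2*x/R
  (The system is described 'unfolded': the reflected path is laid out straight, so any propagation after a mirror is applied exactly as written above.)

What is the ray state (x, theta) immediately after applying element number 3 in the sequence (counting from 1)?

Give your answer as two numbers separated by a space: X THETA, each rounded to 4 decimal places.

Initial: x=-2.0000 theta=0.4000
After 1 (propagate distance d=22): x=6.8000 theta=0.4000
After 2 (thin lens f=35): x=6.8000 theta=36/175 (≈0.2057)
After 3 (propagate distance d=23): x=2018/175 (≈11.5314) theta=36/175 (≈0.2057)
Rounded to 4 decimal places: x = 11.5314, theta = 0.2057

Answer: 11.5314 0.2057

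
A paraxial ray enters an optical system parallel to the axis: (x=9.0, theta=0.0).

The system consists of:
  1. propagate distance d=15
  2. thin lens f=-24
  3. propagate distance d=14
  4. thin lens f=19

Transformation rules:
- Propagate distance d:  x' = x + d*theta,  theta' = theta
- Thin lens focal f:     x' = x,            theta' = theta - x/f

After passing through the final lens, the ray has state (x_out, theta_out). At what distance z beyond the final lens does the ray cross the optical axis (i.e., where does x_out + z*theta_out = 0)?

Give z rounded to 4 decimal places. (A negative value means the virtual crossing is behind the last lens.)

Answer: 38.0000

Derivation:
Initial: x=9.0000 theta=0.0000
After 1 (propagate distance d=15): x=9.0000 theta=0.0000
After 2 (thin lens f=-24): x=9.0000 theta=0.3750
After 3 (propagate distance d=14): x=14.2500 theta=0.3750
After 4 (thin lens f=19): x=14.2500 theta=-0.3750
z_focus = -x_out/theta_out = -(14.2500)/(-0.3750) = 38.0000
Rounded to 4 decimal places: z = 38.0000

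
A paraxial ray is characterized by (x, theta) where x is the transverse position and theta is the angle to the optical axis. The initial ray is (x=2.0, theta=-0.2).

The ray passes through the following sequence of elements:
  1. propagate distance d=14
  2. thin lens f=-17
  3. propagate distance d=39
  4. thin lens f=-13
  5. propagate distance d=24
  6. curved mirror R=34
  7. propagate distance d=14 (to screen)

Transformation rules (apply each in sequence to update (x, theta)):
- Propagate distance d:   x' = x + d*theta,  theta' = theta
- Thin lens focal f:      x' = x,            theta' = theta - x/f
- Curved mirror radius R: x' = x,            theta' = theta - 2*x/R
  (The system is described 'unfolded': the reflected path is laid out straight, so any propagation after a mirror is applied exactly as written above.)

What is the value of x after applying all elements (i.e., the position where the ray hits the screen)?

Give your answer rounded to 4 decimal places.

Answer: -20.9845

Derivation:
Initial: x=2.0000 theta=-0.2000
After 1 (propagate distance d=14): x=-0.8000 theta=-0.2000
After 2 (thin lens f=-17): x=-0.8000 theta=-21/85 (≈-0.2471)
After 3 (propagate distance d=39): x=-887/85 (≈-10.4353) theta=-21/85 (≈-0.2471)
After 4 (thin lens f=-13): x=-887/85 (≈-10.4353) theta=-232/221 (≈-1.0498)
After 5 (propagate distance d=24): x=-39371/1105 (≈-35.6299) theta=-232/221 (≈-1.0498)
After 6 (curved mirror R=34): x=-39371/1105 (≈-35.6299) theta=19651/18785 (≈1.0461)
After 7 (propagate distance d=14 (to screen)): x=-394193/18785 (≈-20.9845) theta=19651/18785 (≈1.0461)
Rounded to 4 decimal places: x = -20.9845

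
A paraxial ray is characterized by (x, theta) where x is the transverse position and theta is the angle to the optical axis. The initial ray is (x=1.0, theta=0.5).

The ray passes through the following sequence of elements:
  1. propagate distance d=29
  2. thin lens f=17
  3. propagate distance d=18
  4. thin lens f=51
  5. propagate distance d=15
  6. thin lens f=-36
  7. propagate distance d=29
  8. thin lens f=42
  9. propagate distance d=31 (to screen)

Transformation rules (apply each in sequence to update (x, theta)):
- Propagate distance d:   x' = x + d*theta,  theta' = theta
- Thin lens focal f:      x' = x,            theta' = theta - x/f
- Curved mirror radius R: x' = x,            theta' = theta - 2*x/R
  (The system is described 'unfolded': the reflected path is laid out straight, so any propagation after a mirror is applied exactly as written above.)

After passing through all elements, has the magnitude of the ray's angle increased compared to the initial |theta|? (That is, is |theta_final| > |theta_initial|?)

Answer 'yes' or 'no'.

Initial: x=1.0000 theta=0.5000
After 1 (propagate distance d=29): x=15.5000 theta=0.5000
After 2 (thin lens f=17): x=15.5000 theta=-7/17 (≈-0.4118)
After 3 (propagate distance d=18): x=275/34 (≈8.0882) theta=-7/17 (≈-0.4118)
After 4 (thin lens f=51): x=275/34 (≈8.0882) theta=-989/1734 (≈-0.5704)
After 5 (propagate distance d=15): x=-135/289 (≈-0.4671) theta=-989/1734 (≈-0.5704)
After 6 (thin lens f=-36): x=-135/289 (≈-0.4671) theta=-7/12 (≈-0.5833)
After 7 (propagate distance d=29): x=-60287/3468 (≈-17.3838) theta=-7/12 (≈-0.5833)
After 8 (thin lens f=42): x=-60287/3468 (≈-17.3838) theta=-24679/145656 (≈-0.1694)
After 9 (propagate distance d=31 (to screen)): x=-3297103/145656 (≈-22.6362) theta=-24679/145656 (≈-0.1694)
|theta_initial|=0.5000 |theta_final|=24679/145656 (≈0.1694) -> not increased

Answer: no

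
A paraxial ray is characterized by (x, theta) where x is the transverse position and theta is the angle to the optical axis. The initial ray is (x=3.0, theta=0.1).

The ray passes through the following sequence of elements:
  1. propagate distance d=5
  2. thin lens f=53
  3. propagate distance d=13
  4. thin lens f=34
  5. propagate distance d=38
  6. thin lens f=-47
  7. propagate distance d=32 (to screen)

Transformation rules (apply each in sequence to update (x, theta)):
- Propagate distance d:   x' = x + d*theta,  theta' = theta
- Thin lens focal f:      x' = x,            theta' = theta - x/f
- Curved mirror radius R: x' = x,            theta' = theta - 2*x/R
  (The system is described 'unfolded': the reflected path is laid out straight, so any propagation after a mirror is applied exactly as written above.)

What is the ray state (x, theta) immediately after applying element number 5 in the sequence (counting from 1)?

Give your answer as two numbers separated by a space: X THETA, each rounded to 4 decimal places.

Initial: x=3.0000 theta=0.1000
After 1 (propagate distance d=5): x=3.5000 theta=0.1000
After 2 (thin lens f=53): x=3.5000 theta=9/265 (≈0.0340)
After 3 (propagate distance d=13): x=2089/530 (≈3.9415) theta=9/265 (≈0.0340)
After 4 (thin lens f=34): x=2089/530 (≈3.9415) theta=-1477/18020 (≈-0.0820)
After 5 (propagate distance d=38): x=745/901 (≈0.8269) theta=-1477/18020 (≈-0.0820)
Rounded to 4 decimal places: x = 0.8269, theta = -0.0820

Answer: 0.8269 -0.0820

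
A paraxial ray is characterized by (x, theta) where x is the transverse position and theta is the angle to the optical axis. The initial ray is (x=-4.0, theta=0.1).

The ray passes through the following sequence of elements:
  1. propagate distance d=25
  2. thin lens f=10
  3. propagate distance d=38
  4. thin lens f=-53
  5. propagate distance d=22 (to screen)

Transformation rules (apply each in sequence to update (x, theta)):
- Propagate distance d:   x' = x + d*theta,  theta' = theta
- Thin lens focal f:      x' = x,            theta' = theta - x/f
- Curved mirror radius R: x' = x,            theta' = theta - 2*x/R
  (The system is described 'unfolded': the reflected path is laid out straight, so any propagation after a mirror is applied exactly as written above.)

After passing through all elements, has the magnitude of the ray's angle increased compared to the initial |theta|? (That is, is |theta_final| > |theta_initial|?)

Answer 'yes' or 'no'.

Initial: x=-4.0000 theta=0.1000
After 1 (propagate distance d=25): x=-1.5000 theta=0.1000
After 2 (thin lens f=10): x=-1.5000 theta=0.2500
After 3 (propagate distance d=38): x=8.0000 theta=0.2500
After 4 (thin lens f=-53): x=8.0000 theta=85/212 (≈0.4009)
After 5 (propagate distance d=22 (to screen)): x=1783/106 (≈16.8208) theta=85/212 (≈0.4009)
|theta_initial|=0.1000 |theta_final|=85/212 (≈0.4009) -> increased

Answer: yes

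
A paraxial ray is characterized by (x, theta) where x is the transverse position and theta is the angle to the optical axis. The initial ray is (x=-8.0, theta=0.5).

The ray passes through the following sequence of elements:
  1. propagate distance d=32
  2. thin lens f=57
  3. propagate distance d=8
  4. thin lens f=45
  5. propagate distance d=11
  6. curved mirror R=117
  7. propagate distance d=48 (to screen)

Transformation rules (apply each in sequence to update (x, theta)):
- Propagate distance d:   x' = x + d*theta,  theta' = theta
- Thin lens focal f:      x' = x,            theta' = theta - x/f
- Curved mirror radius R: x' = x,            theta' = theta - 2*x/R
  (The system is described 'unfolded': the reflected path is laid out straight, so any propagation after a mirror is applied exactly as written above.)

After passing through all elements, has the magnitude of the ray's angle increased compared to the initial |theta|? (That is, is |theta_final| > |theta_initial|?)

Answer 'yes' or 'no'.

Initial: x=-8.0000 theta=0.5000
After 1 (propagate distance d=32): x=8.0000 theta=0.5000
After 2 (thin lens f=57): x=8.0000 theta=41/114 (≈0.3596)
After 3 (propagate distance d=8): x=620/57 (≈10.8772) theta=41/114 (≈0.3596)
After 4 (thin lens f=45): x=620/57 (≈10.8772) theta=121/1026 (≈0.1179)
After 5 (propagate distance d=11): x=12491/1026 (≈12.1745) theta=121/1026 (≈0.1179)
After 6 (curved mirror R=117): x=12491/1026 (≈12.1745) theta=-10825/120042 (≈-0.0902)
After 7 (propagate distance d=48 (to screen)): x=313949/40014 (≈7.8460) theta=-10825/120042 (≈-0.0902)
|theta_initial|=0.5000 |theta_final|=10825/120042 (≈0.0902) -> not increased

Answer: no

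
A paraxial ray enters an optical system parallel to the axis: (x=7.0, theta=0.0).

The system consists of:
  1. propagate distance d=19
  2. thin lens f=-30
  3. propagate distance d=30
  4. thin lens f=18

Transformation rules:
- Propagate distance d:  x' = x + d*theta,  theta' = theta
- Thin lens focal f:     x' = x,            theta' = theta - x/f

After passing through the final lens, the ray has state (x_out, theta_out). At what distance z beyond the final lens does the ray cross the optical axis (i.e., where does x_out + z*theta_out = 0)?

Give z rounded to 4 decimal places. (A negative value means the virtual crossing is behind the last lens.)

Answer: 25.7143

Derivation:
Initial: x=7.0000 theta=0.0000
After 1 (propagate distance d=19): x=7.0000 theta=0.0000
After 2 (thin lens f=-30): x=7.0000 theta=7/30 (≈0.2333)
After 3 (propagate distance d=30): x=14.0000 theta=7/30 (≈0.2333)
After 4 (thin lens f=18): x=14.0000 theta=-49/90 (≈-0.5444)
z_focus = -x_out/theta_out = -(14.0000)/(-49/90) = 180/7 ≈ 25.7143
Rounded to 4 decimal places: z = 25.7143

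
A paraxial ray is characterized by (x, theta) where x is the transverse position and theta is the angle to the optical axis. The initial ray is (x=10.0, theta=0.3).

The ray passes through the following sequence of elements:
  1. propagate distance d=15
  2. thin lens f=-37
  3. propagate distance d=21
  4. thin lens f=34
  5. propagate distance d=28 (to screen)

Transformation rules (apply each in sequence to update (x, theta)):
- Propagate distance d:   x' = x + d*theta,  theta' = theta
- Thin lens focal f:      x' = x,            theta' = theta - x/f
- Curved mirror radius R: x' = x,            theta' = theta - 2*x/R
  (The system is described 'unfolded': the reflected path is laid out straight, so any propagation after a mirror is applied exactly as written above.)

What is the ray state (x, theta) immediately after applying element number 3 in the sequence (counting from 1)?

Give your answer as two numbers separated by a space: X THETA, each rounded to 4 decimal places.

Answer: 29.0297 0.6919

Derivation:
Initial: x=10.0000 theta=0.3000
After 1 (propagate distance d=15): x=14.5000 theta=0.3000
After 2 (thin lens f=-37): x=14.5000 theta=128/185 (≈0.6919)
After 3 (propagate distance d=21): x=10741/370 (≈29.0297) theta=128/185 (≈0.6919)
Rounded to 4 decimal places: x = 29.0297, theta = 0.6919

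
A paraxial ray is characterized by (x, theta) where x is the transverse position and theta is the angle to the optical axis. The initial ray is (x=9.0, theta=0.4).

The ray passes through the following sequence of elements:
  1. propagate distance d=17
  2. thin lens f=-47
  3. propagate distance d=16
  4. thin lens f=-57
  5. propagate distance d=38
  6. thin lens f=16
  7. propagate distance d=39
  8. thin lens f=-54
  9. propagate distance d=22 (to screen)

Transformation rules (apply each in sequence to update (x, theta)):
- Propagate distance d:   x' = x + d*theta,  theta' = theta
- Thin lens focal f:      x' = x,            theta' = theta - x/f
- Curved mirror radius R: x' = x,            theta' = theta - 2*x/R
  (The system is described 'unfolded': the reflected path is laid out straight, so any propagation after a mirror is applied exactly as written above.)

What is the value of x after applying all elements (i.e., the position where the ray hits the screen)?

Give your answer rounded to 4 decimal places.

Initial: x=9.0000 theta=0.4000
After 1 (propagate distance d=17): x=15.8000 theta=0.4000
After 2 (thin lens f=-47): x=15.8000 theta=173/235 (≈0.7362)
After 3 (propagate distance d=16): x=6481/235 (≈27.5787) theta=173/235 (≈0.7362)
After 4 (thin lens f=-57): x=6481/235 (≈27.5787) theta=16342/13395 (≈1.2200)
After 5 (propagate distance d=38): x=52127/705 (≈73.9390) theta=16342/13395 (≈1.2200)
After 6 (thin lens f=16): x=52127/705 (≈73.9390) theta=-728941/214320 (≈-3.4012)
After 7 (propagate distance d=39): x=-12582091/214320 (≈-58.7070) theta=-728941/214320 (≈-3.4012)
After 8 (thin lens f=-54): x=-12582091/214320 (≈-58.7070) theta=-10388981/2314656 (≈-4.4883)
After 9 (propagate distance d=22 (to screen)): x=-227777603/1446660 (≈-157.4507) theta=-10388981/2314656 (≈-4.4883)
Rounded to 4 decimal places: x = -157.4507

Answer: -157.4507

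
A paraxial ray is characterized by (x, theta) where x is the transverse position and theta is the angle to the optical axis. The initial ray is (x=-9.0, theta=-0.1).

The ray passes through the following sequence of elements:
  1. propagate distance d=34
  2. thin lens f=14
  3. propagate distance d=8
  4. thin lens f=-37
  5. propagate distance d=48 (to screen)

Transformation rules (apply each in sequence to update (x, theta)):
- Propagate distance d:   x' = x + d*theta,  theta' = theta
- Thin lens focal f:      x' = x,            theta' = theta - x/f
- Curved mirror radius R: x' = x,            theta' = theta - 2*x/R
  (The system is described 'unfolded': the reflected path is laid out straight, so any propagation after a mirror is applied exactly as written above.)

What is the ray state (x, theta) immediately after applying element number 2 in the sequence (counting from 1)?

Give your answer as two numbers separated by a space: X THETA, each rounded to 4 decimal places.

Answer: -12.4000 0.7857

Derivation:
Initial: x=-9.0000 theta=-0.1000
After 1 (propagate distance d=34): x=-12.4000 theta=-0.1000
After 2 (thin lens f=14): x=-12.4000 theta=11/14 (≈0.7857)
Rounded to 4 decimal places: x = -12.4000, theta = 0.7857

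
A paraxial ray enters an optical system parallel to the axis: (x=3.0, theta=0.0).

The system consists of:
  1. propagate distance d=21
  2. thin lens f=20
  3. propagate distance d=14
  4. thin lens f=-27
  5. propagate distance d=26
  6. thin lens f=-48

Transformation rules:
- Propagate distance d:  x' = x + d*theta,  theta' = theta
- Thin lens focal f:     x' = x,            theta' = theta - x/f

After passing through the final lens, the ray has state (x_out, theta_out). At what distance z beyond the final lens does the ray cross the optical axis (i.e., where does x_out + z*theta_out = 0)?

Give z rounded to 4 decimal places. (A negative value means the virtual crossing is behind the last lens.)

Answer: -13.2414

Derivation:
Initial: x=3.0000 theta=0.0000
After 1 (propagate distance d=21): x=3.0000 theta=0.0000
After 2 (thin lens f=20): x=3.0000 theta=-0.1500
After 3 (propagate distance d=14): x=0.9000 theta=-0.1500
After 4 (thin lens f=-27): x=0.9000 theta=-7/60 (≈-0.1167)
After 5 (propagate distance d=26): x=-32/15 (≈-2.1333) theta=-7/60 (≈-0.1167)
After 6 (thin lens f=-48): x=-32/15 (≈-2.1333) theta=-29/180 (≈-0.1611)
z_focus = -x_out/theta_out = -(-32/15)/(-29/180) = -384/29 ≈ -13.2414
Rounded to 4 decimal places: z = -13.2414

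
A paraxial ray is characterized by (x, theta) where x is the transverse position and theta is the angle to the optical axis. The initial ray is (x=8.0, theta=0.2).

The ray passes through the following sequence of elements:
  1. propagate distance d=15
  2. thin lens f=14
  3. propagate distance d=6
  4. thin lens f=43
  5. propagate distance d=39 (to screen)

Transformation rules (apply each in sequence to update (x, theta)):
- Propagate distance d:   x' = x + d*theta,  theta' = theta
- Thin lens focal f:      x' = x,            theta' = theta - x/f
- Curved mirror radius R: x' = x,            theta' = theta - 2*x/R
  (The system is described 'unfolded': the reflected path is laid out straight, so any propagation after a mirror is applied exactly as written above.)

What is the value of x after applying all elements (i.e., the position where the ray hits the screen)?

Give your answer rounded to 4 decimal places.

Answer: -22.1465

Derivation:
Initial: x=8.0000 theta=0.2000
After 1 (propagate distance d=15): x=11.0000 theta=0.2000
After 2 (thin lens f=14): x=11.0000 theta=-41/70 (≈-0.5857)
After 3 (propagate distance d=6): x=262/35 (≈7.4857) theta=-41/70 (≈-0.5857)
After 4 (thin lens f=43): x=262/35 (≈7.4857) theta=-2287/3010 (≈-0.7598)
After 5 (propagate distance d=39 (to screen)): x=-9523/430 (≈-22.1465) theta=-2287/3010 (≈-0.7598)
Rounded to 4 decimal places: x = -22.1465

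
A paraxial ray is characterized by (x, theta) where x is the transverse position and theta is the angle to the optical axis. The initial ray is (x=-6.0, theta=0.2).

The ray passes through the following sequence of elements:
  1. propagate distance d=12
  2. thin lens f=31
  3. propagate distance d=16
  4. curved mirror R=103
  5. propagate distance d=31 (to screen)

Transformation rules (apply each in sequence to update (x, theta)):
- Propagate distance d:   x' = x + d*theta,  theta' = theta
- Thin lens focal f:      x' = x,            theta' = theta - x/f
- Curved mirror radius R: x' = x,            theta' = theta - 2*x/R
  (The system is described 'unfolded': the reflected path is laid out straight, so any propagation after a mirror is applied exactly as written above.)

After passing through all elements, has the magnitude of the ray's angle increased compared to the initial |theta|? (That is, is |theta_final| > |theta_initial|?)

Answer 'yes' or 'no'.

Initial: x=-6.0000 theta=0.2000
After 1 (propagate distance d=12): x=-3.6000 theta=0.2000
After 2 (thin lens f=31): x=-3.6000 theta=49/155 (≈0.3161)
After 3 (propagate distance d=16): x=226/155 (≈1.4581) theta=49/155 (≈0.3161)
After 4 (curved mirror R=103): x=226/155 (≈1.4581) theta=919/3193 (≈0.2878)
After 5 (propagate distance d=31 (to screen)): x=165723/15965 (≈10.3804) theta=919/3193 (≈0.2878)
|theta_initial|=0.2000 |theta_final|=919/3193 (≈0.2878) -> increased

Answer: yes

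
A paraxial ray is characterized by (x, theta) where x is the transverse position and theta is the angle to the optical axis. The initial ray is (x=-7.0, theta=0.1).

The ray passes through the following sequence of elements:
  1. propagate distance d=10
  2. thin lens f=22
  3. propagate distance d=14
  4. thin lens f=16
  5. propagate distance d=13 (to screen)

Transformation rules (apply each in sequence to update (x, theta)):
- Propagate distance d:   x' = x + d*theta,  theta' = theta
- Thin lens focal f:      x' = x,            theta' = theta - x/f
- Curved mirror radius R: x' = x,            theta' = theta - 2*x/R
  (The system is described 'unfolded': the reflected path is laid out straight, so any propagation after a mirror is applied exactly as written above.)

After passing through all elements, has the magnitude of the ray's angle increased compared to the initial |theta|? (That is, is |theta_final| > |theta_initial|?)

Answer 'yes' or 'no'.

Initial: x=-7.0000 theta=0.1000
After 1 (propagate distance d=10): x=-6.0000 theta=0.1000
After 2 (thin lens f=22): x=-6.0000 theta=41/110 (≈0.3727)
After 3 (propagate distance d=14): x=-43/55 (≈-0.7818) theta=41/110 (≈0.3727)
After 4 (thin lens f=16): x=-43/55 (≈-0.7818) theta=371/880 (≈0.4216)
After 5 (propagate distance d=13 (to screen)): x=827/176 (≈4.6989) theta=371/880 (≈0.4216)
|theta_initial|=0.1000 |theta_final|=371/880 (≈0.4216) -> increased

Answer: yes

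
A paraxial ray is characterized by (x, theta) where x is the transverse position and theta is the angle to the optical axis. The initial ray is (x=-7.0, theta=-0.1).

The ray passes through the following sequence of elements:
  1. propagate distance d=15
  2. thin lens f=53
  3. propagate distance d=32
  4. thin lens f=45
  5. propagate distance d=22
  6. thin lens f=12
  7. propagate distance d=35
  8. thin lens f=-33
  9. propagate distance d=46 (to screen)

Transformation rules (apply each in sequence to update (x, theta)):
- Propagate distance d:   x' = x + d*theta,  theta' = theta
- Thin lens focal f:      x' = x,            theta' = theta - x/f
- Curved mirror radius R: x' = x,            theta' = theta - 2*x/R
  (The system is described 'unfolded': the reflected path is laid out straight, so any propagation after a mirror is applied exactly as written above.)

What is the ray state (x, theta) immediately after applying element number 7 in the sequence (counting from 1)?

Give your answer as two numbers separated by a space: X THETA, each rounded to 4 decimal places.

Answer: 11.1098 0.3754

Derivation:
Initial: x=-7.0000 theta=-0.1000
After 1 (propagate distance d=15): x=-8.5000 theta=-0.1000
After 2 (thin lens f=53): x=-8.5000 theta=16/265 (≈0.0604)
After 3 (propagate distance d=32): x=-3481/530 (≈-6.5679) theta=16/265 (≈0.0604)
After 4 (thin lens f=45): x=-3481/530 (≈-6.5679) theta=4921/23850 (≈0.2063)
After 5 (propagate distance d=22): x=-48383/23850 (≈-2.0286) theta=4921/23850 (≈0.2063)
After 6 (thin lens f=12): x=-48383/23850 (≈-2.0286) theta=21487/57240 (≈0.3754)
After 7 (propagate distance d=35): x=59993/5400 (≈11.1098) theta=21487/57240 (≈0.3754)
Rounded to 4 decimal places: x = 11.1098, theta = 0.3754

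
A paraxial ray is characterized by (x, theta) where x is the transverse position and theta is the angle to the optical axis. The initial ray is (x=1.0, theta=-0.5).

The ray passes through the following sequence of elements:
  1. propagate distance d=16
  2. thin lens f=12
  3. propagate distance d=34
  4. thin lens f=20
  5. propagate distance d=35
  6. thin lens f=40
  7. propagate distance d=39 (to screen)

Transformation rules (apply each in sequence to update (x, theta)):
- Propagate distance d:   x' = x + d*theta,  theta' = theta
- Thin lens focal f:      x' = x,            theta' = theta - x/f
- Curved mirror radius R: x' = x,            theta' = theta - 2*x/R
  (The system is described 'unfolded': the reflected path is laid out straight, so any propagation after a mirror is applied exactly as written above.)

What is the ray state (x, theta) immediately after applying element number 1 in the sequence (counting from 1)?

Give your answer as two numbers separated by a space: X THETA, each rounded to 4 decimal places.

Answer: -7.0000 -0.5000

Derivation:
Initial: x=1.0000 theta=-0.5000
After 1 (propagate distance d=16): x=-7.0000 theta=-0.5000
Rounded to 4 decimal places: x = -7.0000, theta = -0.5000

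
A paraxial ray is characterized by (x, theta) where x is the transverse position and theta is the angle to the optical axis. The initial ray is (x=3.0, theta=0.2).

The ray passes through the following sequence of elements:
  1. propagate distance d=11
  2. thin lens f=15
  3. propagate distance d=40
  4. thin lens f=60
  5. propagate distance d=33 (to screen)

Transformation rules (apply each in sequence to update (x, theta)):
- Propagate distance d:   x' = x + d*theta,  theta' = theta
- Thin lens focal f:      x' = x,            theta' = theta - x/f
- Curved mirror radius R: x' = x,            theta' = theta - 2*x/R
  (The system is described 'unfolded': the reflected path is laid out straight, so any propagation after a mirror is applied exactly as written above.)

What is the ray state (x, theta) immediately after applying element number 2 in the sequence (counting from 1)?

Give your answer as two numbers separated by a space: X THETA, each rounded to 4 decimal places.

Answer: 5.2000 -0.1467

Derivation:
Initial: x=3.0000 theta=0.2000
After 1 (propagate distance d=11): x=5.2000 theta=0.2000
After 2 (thin lens f=15): x=5.2000 theta=-11/75 (≈-0.1467)
Rounded to 4 decimal places: x = 5.2000, theta = -0.1467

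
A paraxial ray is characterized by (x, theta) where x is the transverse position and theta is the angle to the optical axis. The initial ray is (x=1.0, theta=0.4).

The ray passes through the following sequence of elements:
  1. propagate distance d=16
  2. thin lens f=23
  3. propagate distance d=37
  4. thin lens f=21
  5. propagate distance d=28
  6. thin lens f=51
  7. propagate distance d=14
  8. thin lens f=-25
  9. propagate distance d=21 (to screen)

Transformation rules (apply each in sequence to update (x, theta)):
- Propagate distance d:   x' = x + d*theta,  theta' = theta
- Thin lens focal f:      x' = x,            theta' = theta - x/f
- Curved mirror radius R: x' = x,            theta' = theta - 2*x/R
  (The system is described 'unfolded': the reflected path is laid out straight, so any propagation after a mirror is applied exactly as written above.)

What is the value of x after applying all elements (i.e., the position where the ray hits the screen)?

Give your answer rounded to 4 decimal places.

Initial: x=1.0000 theta=0.4000
After 1 (propagate distance d=16): x=7.4000 theta=0.4000
After 2 (thin lens f=23): x=7.4000 theta=9/115 (≈0.0783)
After 3 (propagate distance d=37): x=1184/115 (≈10.2957) theta=9/115 (≈0.0783)
After 4 (thin lens f=21): x=1184/115 (≈10.2957) theta=-199/483 (≈-0.4120)
After 5 (propagate distance d=28): x=-428/345 (≈-1.2406) theta=-199/483 (≈-0.4120)
After 6 (thin lens f=51): x=-428/345 (≈-1.2406) theta=-47749/123165 (≈-0.3877)
After 7 (propagate distance d=14): x=-117326/17595 (≈-6.6681) theta=-47749/123165 (≈-0.3877)
After 8 (thin lens f=-25): x=-117326/17595 (≈-6.6681) theta=-29203/44625 (≈-0.6544)
After 9 (propagate distance d=21 (to screen)): x=-8978171/439875 (≈-20.4107) theta=-29203/44625 (≈-0.6544)
Rounded to 4 decimal places: x = -20.4107

Answer: -20.4107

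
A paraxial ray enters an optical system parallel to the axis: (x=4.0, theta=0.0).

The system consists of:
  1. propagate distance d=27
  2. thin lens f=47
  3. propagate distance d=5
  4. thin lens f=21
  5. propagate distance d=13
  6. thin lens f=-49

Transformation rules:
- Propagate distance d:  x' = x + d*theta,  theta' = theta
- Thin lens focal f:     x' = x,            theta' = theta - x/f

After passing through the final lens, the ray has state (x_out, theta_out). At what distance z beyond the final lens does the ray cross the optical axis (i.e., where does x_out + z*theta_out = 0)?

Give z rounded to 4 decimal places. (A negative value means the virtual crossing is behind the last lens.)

Answer: 1.0208

Derivation:
Initial: x=4.0000 theta=0.0000
After 1 (propagate distance d=27): x=4.0000 theta=0.0000
After 2 (thin lens f=47): x=4.0000 theta=-4/47 (≈-0.0851)
After 3 (propagate distance d=5): x=168/47 (≈3.5745) theta=-4/47 (≈-0.0851)
After 4 (thin lens f=21): x=168/47 (≈3.5745) theta=-12/47 (≈-0.2553)
After 5 (propagate distance d=13): x=12/47 (≈0.2553) theta=-12/47 (≈-0.2553)
After 6 (thin lens f=-49): x=12/47 (≈0.2553) theta=-576/2303 (≈-0.2501)
z_focus = -x_out/theta_out = -(12/47)/(-576/2303) = 49/48 ≈ 1.0208
Rounded to 4 decimal places: z = 1.0208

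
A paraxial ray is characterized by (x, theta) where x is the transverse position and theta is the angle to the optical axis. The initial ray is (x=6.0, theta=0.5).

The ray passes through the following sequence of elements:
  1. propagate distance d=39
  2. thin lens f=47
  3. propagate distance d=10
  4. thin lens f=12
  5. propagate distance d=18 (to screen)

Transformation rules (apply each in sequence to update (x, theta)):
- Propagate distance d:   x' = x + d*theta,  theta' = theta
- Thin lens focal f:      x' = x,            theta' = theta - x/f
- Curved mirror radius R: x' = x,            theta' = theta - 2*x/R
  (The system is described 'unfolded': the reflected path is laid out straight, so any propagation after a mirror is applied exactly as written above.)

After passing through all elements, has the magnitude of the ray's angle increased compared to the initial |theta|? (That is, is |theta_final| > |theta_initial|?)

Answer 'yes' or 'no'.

Answer: yes

Derivation:
Initial: x=6.0000 theta=0.5000
After 1 (propagate distance d=39): x=25.5000 theta=0.5000
After 2 (thin lens f=47): x=25.5000 theta=-2/47 (≈-0.0426)
After 3 (propagate distance d=10): x=2357/94 (≈25.0745) theta=-2/47 (≈-0.0426)
After 4 (thin lens f=12): x=2357/94 (≈25.0745) theta=-2405/1128 (≈-2.1321)
After 5 (propagate distance d=18 (to screen)): x=-2501/188 (≈-13.3032) theta=-2405/1128 (≈-2.1321)
|theta_initial|=0.5000 |theta_final|=2405/1128 (≈2.1321) -> increased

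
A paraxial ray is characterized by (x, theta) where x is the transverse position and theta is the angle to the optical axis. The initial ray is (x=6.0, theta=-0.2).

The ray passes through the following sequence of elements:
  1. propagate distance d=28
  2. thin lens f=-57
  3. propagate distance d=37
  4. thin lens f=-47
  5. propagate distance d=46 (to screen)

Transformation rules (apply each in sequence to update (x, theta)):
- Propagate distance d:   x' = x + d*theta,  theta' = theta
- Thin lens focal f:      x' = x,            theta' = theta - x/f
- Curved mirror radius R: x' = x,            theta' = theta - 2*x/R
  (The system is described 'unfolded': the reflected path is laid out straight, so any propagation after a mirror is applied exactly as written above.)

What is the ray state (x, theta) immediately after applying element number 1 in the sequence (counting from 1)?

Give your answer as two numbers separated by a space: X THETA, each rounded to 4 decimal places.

Answer: 0.4000 -0.2000

Derivation:
Initial: x=6.0000 theta=-0.2000
After 1 (propagate distance d=28): x=0.4000 theta=-0.2000
Rounded to 4 decimal places: x = 0.4000, theta = -0.2000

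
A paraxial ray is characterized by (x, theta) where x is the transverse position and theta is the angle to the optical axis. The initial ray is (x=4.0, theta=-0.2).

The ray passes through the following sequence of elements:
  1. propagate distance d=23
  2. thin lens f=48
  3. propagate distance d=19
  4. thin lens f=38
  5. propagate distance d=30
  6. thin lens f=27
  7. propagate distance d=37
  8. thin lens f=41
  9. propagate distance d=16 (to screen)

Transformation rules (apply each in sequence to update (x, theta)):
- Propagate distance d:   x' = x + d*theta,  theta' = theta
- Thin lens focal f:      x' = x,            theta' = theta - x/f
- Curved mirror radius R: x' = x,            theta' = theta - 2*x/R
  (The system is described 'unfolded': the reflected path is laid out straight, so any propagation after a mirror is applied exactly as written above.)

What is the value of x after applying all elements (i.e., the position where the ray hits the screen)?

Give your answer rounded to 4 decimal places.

Answer: 2.3146

Derivation:
Initial: x=4.0000 theta=-0.2000
After 1 (propagate distance d=23): x=-0.6000 theta=-0.2000
After 2 (thin lens f=48): x=-0.6000 theta=-0.1875
After 3 (propagate distance d=19): x=-4.1625 theta=-0.1875
After 4 (thin lens f=38): x=-4.1625 theta=-237/3040 (≈-0.0780)
After 5 (propagate distance d=30): x=-4941/760 (≈-6.5013) theta=-237/3040 (≈-0.0780)
After 6 (thin lens f=27): x=-4941/760 (≈-6.5013) theta=99/608 (≈0.1628)
After 7 (propagate distance d=37): x=-1449/3040 (≈-0.4766) theta=99/608 (≈0.1628)
After 8 (thin lens f=41): x=-1449/3040 (≈-0.4766) theta=1359/7790 (≈0.1745)
After 9 (propagate distance d=16 (to screen)): x=57699/24928 (≈2.3146) theta=1359/7790 (≈0.1745)
Rounded to 4 decimal places: x = 2.3146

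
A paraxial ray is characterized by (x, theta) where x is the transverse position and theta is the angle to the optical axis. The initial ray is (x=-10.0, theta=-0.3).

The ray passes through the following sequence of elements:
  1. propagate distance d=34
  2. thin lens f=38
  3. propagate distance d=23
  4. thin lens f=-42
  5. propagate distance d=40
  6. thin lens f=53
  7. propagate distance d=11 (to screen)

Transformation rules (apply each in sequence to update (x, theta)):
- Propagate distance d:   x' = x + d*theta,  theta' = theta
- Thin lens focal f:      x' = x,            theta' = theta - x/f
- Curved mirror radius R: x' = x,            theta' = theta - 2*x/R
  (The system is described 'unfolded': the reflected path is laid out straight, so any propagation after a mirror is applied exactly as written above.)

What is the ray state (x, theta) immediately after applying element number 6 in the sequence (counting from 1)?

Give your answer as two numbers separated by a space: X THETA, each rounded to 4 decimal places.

Answer: -19.7759 0.2506

Derivation:
Initial: x=-10.0000 theta=-0.3000
After 1 (propagate distance d=34): x=-20.2000 theta=-0.3000
After 2 (thin lens f=38): x=-20.2000 theta=22/95 (≈0.2316)
After 3 (propagate distance d=23): x=-1413/95 (≈-14.8737) theta=22/95 (≈0.2316)
After 4 (thin lens f=-42): x=-1413/95 (≈-14.8737) theta=-163/1330 (≈-0.1226)
After 5 (propagate distance d=40): x=-13151/665 (≈-19.7759) theta=-163/1330 (≈-0.1226)
After 6 (thin lens f=53): x=-13151/665 (≈-19.7759) theta=17663/70490 (≈0.2506)
Rounded to 4 decimal places: x = -19.7759, theta = 0.2506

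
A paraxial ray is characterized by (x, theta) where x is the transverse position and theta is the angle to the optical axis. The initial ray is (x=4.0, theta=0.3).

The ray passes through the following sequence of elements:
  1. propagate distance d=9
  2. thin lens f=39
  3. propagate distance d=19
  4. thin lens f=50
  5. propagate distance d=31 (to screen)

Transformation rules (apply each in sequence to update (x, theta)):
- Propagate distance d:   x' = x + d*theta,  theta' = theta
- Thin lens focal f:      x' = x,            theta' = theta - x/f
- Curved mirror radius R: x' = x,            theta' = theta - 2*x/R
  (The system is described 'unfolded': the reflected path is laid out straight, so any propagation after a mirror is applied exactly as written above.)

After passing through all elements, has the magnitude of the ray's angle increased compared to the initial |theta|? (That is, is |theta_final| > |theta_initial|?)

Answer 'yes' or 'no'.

Answer: no

Derivation:
Initial: x=4.0000 theta=0.3000
After 1 (propagate distance d=9): x=6.7000 theta=0.3000
After 2 (thin lens f=39): x=6.7000 theta=5/39 (≈0.1282)
After 3 (propagate distance d=19): x=3563/390 (≈9.1359) theta=5/39 (≈0.1282)
After 4 (thin lens f=50): x=3563/390 (≈9.1359) theta=-1063/19500 (≈-0.0545)
After 5 (propagate distance d=31 (to screen)): x=7.4460 theta=-1063/19500 (≈-0.0545)
|theta_initial|=0.3000 |theta_final|=1063/19500 (≈0.0545) -> not increased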